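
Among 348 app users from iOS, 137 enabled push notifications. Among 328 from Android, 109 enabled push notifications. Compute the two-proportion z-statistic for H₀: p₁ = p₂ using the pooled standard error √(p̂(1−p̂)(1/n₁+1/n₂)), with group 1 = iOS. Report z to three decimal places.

z = 1.657

Sample proportions: p̂₁ = 137/348 = 0.39368 and p̂₂ = 109/328 = 0.33232.
Pooling: p̂ = 246/676 = 0.36391.
Pooled SE = √[0.2314782·0.00592234] ≈ 0.037026.
z = (p̂₁ − p̂₂)/SE = (0.39368 − 0.33232)/0.037026 = 0.06136/0.037026 = 1.657.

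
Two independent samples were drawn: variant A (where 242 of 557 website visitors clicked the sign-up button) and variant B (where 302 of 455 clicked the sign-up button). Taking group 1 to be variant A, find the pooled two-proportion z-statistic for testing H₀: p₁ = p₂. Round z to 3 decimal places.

Sample proportions: p̂₁ = 242/557 = 0.43447 and p̂₂ = 302/455 = 0.66374.
Pooling: p̂ = 544/1012 = 0.53755.
SE = √[p̂(1−p̂)(1/n₁+1/n₂)] = √[0.53755·0.46245·(1/557+1/455)] ≈ 0.031506.
z = (p̂₁ − p̂₂)/SE = (0.43447 − 0.66374)/0.031506 = -0.22927/0.031506 = -7.277.

z = -7.277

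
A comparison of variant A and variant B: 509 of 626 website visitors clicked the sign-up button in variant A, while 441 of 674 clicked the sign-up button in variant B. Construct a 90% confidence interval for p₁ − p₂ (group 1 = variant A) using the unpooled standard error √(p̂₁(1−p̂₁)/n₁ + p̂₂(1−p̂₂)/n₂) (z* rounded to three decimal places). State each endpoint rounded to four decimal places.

(0.1192, 0.1984)

p̂₁ = 509/626 = 0.81310, p̂₂ = 441/674 = 0.65430; p̂₁ − p̂₂ = 0.15880.
SE = √(0.000242762 + 0.000335594) = √0.000578356 = 0.024049.
z* = 1.645 at the 90% level. Margin of error = 0.03956.
CI: 0.15880 ± 0.03956 = (0.1192, 0.1984).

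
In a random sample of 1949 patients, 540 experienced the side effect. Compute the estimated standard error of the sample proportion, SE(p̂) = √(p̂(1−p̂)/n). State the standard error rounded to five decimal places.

SE = 0.01014

p̂ = 540/1949 = 0.27707.
p̂(1−p̂) = 0.200302.
SE = √(0.200302/1949) = √0.000102772 = 0.01014.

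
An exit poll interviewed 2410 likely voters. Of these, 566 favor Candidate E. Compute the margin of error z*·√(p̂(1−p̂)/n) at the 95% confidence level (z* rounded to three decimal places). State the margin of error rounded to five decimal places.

The sample proportion is 566/2410 = 0.23485.
SE = √(p̂(1−p̂)/n) = √(0.179698/2410) = 0.008635.
For 95% confidence, z* = 1.960.
So ME = 0.01692.

ME = 0.01692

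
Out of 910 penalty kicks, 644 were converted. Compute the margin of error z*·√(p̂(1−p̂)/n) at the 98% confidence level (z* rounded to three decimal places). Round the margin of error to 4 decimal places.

Sample proportion p̂ = 644/910 = 0.70769.
SE = √(p̂(1−p̂)/n) = √(0.206864/910) = 0.015077.
The 98% critical value is z* = 2.326.
So ME = 0.0351.

ME = 0.0351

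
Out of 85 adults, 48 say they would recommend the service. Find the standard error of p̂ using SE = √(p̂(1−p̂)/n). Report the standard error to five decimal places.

SE = 0.05378

With x = 48 successes in n = 85, p̂ = 0.56471.
p̂(1−p̂) = 0.245813.
Dividing by n and taking the root: √0.002891918 = 0.05378.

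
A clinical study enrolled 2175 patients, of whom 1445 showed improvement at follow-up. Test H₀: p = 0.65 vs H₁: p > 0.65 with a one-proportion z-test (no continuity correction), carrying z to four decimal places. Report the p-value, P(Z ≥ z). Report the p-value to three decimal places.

p-value = 0.080

The sample proportion is 1445/2175 = 0.66437.
Null standard error: √(0.65·0.35/2175) = √0.000104598 = 0.010227.
z = (p̂ − p₀)/SE = (1445/2175 − 0.65)/0.010227 ≈ 1.4048.
From the standard normal, P(Z ≥ z) = 0.080.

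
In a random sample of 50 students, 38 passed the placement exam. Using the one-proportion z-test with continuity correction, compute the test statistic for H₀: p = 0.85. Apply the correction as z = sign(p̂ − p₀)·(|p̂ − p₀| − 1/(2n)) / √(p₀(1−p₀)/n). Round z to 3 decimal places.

z = -1.584

The sample proportion is 38/50 = 0.76000. p̂ − p₀ = -0.090000.
1/(2n) = 0.010000.
Corrected numerator: |-0.090000| − 0.010000 = 0.080000.
Null standard error: √(0.85·0.15/50) = √0.002550000 = 0.050498.
z = (−)0.080000/0.050498 = -1.584.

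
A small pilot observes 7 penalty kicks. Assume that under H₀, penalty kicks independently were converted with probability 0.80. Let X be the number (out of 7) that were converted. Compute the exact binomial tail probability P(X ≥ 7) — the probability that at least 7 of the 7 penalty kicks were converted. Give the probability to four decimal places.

P = 0.2097

X ~ Binomial(n=7, p=0.80).
P(X ≥ 7) = C(7,7)·0.80^7·0.20^0.
= 0.209715 = 0.2097.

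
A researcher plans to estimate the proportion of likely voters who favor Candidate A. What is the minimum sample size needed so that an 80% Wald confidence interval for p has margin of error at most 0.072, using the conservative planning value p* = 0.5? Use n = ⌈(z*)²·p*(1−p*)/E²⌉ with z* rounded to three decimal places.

n = 80

The 80% critical value is z* = 1.282.
p*(1−p*) = 0.50·0.50 = 0.2500.
Required n before rounding: 1.643524 × 0.2500 / 0.072² = 79.259.
Rounding up, n = 80.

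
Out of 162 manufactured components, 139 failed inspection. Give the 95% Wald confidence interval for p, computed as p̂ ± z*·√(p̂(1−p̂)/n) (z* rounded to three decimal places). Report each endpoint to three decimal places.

(0.804, 0.912)

With x = 139 successes in n = 162, p̂ = 0.85802.
SE(p̂) = √(0.85802·0.14198/162) = 0.027422.
z* = 1.960 at the 95% level.
Margin = 1.960·0.027422 = 0.05375.
So the interval runs from 0.804 to 0.912.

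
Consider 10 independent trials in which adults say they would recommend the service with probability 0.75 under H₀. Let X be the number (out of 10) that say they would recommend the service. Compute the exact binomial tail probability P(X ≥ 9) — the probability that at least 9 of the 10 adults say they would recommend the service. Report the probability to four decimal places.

X ~ Binomial(n=10, p=0.75).
P(X ≥ 9) = C(10,9)·0.75^9·0.25^1 + C(10,10)·0.75^10·0.25^0.
= 0.187712 + 0.056314 = 0.2440.

P = 0.2440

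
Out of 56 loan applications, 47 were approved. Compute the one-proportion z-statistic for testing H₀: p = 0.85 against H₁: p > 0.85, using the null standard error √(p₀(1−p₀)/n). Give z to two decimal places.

z = -0.22

p̂ = 47/56 = 0.83929.
Under H₀, SE = √(p₀(1−p₀)/n) = √(0.85·0.15/56) = √0.002276786 = 0.047716.
Test statistic: z = -0.01071/0.047716 = -0.22.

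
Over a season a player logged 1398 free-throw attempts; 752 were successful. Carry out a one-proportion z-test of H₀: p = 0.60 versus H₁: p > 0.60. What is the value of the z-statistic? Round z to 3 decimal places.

The sample proportion is 752/1398 = 0.53791.
SE₀ = √(0.60·0.40/1398) = 0.013102.
z = (0.53791 − 0.60)/0.013102 = -0.06209/0.013102 = -4.739.

z = -4.739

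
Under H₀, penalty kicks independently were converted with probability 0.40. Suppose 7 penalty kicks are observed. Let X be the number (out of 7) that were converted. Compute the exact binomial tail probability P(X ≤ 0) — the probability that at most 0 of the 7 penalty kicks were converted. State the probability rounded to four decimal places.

P = 0.0280

X is binomial with n = 7 and p = 0.40.
P(X ≤ 0) = C(7,0)·0.40^0·0.60^7.
= 0.027994 = 0.0280.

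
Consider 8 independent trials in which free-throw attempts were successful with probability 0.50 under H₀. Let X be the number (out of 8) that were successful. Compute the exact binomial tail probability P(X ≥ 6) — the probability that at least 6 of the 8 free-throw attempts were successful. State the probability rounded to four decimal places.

P = 0.1445

X is binomial with n = 8 and p = 0.50.
P(X ≥ 6) = C(8,6)·0.50^6·0.50^2 + C(8,7)·0.50^7·0.50^1 + C(8,8)·0.50^8·0.50^0.
= 0.109375 + 0.031250 + 0.003906 = 0.1445.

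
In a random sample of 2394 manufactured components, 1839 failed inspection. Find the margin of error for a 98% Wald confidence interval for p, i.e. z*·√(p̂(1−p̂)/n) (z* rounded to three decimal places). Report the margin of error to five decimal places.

ME = 0.02006

The sample proportion is 1839/2394 = 0.76817.
SE = √(p̂(1−p̂)/n) = √(0.178085/2394) = 0.008625.
z* = 2.326 at the 98% level.
ME = 2.326·0.008625 = 0.02006.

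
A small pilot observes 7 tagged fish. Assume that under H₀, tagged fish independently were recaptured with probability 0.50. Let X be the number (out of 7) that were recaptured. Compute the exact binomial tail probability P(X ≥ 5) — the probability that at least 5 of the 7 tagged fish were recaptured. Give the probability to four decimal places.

P = 0.2266

X is binomial with n = 7 and p = 0.50.
P(X ≥ 5) = C(7,5)·0.50^5·0.50^2 + C(7,6)·0.50^6·0.50^1 + C(7,7)·0.50^7·0.50^0.
= 0.164062 + 0.054688 + 0.007812 = 0.2266.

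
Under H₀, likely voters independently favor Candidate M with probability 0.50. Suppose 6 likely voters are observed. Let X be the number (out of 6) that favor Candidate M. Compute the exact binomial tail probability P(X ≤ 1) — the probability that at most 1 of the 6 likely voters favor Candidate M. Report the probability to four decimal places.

X ~ Binomial(n=6, p=0.50).
P(X ≤ 1) = C(6,0)·0.50^0·0.50^6 + C(6,1)·0.50^1·0.50^5.
= 0.015625 + 0.093750 = 0.1094.

P = 0.1094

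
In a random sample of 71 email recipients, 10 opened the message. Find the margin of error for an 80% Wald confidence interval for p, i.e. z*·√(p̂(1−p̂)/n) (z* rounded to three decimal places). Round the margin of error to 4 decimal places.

Sample proportion p̂ = 10/71 = 0.14085.
SE = √(p̂(1−p̂)/n) = √(0.121008/71) = 0.041284.
z* = 1.282 at the 80% level.
ME = 1.282·0.041284 = 0.0529.

ME = 0.0529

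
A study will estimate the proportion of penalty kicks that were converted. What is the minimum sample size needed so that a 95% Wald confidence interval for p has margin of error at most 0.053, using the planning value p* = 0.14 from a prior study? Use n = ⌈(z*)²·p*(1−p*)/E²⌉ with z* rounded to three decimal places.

The 95% critical value is z* = 1.960.
p*(1−p*) = 0.1204.
(z*)²·p*(1−p*)/E² = 3.841600·0.1204/0.002809 = 164.660.
Rounding up, n = 165.

n = 165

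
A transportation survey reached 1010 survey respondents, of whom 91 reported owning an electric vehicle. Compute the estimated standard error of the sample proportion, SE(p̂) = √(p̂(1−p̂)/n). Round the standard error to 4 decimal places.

SE = 0.0090

With x = 91 successes in n = 1010, p̂ = 0.09010.
p̂(1−p̂) = 0.09010·0.90990 = 0.081982.
SE = √(0.081982/1010) = √0.000081170 = 0.0090.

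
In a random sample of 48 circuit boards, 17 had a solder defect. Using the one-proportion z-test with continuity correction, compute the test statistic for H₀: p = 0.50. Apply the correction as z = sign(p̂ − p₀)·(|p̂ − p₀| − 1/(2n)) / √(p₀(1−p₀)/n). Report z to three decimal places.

z = -1.876

Sample proportion p̂ = 17/48 = 0.35417. p̂ − p₀ = -0.145833.
Continuity correction 1/(2n) = 1/96 = 0.010417.
Corrected numerator: |-0.145833| − 0.010417 = 0.135416.
Null standard error: √(0.50·0.50/48) = √0.005208333 = 0.072169.
z = −0.135416/0.072169 = -1.876.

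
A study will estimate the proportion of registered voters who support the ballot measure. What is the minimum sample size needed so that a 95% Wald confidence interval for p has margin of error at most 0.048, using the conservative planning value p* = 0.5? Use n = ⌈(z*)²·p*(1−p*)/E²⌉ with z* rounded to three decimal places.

n = 417

z* = 1.960 at the 95% level.
p*(1−p*) = 0.50·0.50 = 0.2500.
Required n before rounding: 3.841600 × 0.2500 / 0.048² = 416.840.
Rounding up, n = 417.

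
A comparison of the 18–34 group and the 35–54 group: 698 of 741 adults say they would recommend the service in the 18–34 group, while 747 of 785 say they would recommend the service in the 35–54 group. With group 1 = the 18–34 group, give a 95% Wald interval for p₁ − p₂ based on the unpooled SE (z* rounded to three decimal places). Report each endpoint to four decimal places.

p̂₁ = 0.94197, p̂₂ = 0.95159, so the observed difference is -0.00962.
Unpooled SE = √(p̂₁(1−p̂₁)/n₁ + p̂₂(1−p̂₂)/n₂) = √(0.000073768 + 0.000058681) = 0.011509.
The 95% critical value is z* = 1.960. Margin = 1.960·0.011509 = 0.02256.
Interval: -0.00962 ± 0.02256 → (-0.0322, 0.0129).

(-0.0322, 0.0129)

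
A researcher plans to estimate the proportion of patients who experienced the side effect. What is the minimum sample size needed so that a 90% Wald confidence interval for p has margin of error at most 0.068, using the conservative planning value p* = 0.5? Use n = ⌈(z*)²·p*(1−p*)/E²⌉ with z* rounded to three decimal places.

n = 147

z* = 1.645 at the 90% level.
p*(1−p*) = 0.50·0.50 = 0.2500.
Required n before rounding: 2.706025 × 0.2500 / 0.068² = 146.303.
Rounding up, n = 147.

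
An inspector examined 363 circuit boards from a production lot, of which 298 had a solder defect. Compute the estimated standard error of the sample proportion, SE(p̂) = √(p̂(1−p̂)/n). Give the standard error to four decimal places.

With x = 298 successes in n = 363, p̂ = 0.82094.
p̂(1−p̂) = 0.82094·0.17906 = 0.146998.
SE = √(0.146998/363) = √0.000404953 = 0.0201.

SE = 0.0201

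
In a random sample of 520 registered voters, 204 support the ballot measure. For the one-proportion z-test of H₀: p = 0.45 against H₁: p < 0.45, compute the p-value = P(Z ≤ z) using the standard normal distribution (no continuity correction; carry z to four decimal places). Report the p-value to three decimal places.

With x = 204 successes in n = 520, p̂ = 0.39231.
Under H₀, SE = √(p₀(1−p₀)/n) = √(0.45·0.55/520) = √0.000475962 = 0.021817.
z = (p̂ − p₀)/SE = (204/520 − 0.45)/0.021817 ≈ -2.6444.
From the standard normal, P(Z ≤ z) = 0.004.

p-value = 0.004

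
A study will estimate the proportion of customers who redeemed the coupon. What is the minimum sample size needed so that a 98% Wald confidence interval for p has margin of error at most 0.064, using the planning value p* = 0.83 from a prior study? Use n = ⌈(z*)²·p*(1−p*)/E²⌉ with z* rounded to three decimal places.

The 98% critical value is z* = 2.326.
p*(1−p*) = 0.83·0.17 = 0.1411.
(z*)²·p*(1−p*)/E² = 5.410276·0.1411/0.004096 = 186.374.
Rounding up, n = 187.

n = 187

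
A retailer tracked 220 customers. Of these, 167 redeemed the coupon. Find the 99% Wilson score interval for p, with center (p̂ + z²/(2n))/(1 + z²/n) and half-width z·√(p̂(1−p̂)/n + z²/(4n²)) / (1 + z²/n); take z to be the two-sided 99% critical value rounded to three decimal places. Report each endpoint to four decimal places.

(0.6779, 0.8251)

Here p̂ = 167/220 = 0.75909 and z = 2.576 (z² = 6.635776).
1 + z²/n = 1.030163.
Center = (0.75909 + 0.015081)/1.030163 = 0.75150.
Radicand: p̂(1−p̂)/n + z²/(4n²) = 0.000831236 + 0.000034276 = 0.000865512.
Half-width = 2.576·√0.000865512/1.030163 = 0.07357.
CI: 0.75150 ± 0.07357 = (0.6779, 0.8251).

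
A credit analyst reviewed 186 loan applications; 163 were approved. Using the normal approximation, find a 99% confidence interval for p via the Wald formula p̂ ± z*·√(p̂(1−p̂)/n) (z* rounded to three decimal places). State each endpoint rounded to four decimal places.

With x = 163 successes in n = 186, p̂ = 0.87634.
Standard error of p̂: √(0.108365/186) = √0.000582608 = 0.024137.
For 99% confidence, z* = 2.576.
Margin = 2.576·0.024137 = 0.06218.
Interval: 0.87634 ± 0.06218 → (0.8142, 0.9385).

(0.8142, 0.9385)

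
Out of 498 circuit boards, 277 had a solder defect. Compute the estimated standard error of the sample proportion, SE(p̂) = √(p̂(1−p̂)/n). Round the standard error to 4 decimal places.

p̂ = 277/498 = 0.55622.
p̂(1−p̂) = 0.246839.
Dividing by n and taking the root: √0.000495661 = 0.0223.

SE = 0.0223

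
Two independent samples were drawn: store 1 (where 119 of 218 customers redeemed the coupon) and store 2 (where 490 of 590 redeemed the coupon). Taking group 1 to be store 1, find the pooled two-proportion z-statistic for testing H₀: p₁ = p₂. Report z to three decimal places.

z = -8.335

p̂₁ = 119/218 = 0.54587, p̂₂ = 490/590 = 0.83051.
Pooled p̂ = (119+490)/(218+590) = 609/808 = 0.75371.
SE = √[p̂(1−p̂)(1/n₁+1/n₂)] = √[0.75371·0.24629·(1/218+1/590)] ≈ 0.034149.
z = -0.28464/0.034149 = -8.335.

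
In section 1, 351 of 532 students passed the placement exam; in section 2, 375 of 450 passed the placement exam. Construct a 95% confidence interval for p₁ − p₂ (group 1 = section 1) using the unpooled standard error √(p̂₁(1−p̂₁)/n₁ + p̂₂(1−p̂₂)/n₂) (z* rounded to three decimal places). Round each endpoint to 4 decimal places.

p̂₁ = 351/532 = 0.65977, p̂₂ = 375/450 = 0.83333; p̂₁ − p̂₂ = -0.17356.
SE = √(0.000421940 + 0.000308642) = √0.000730582 = 0.027029.
For 95% confidence, z* = 1.960. Margin of error = 0.05298.
Interval: -0.17356 ± 0.05298 → (-0.2265, -0.1206).

(-0.2265, -0.1206)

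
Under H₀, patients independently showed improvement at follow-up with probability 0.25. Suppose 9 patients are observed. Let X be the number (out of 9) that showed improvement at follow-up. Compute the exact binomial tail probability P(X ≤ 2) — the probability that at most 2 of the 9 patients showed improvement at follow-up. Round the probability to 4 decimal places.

X ~ Binomial(n=9, p=0.25).
P(X ≤ 2) = C(9,0)·0.25^0·0.75^9 + C(9,1)·0.25^1·0.75^8 + C(9,2)·0.25^2·0.75^7.
= 0.075085 + 0.225254 + 0.300339 = 0.6007.

P = 0.6007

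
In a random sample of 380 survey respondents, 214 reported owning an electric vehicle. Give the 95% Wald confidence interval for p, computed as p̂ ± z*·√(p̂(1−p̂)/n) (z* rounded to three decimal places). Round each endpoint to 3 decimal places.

(0.513, 0.613)

p̂ = 214/380 = 0.56316.
Standard error of p̂: √(0.246011/380) = √0.000647398 = 0.025444.
The 95% critical value is z* = 1.960.
Margin = 1.960·0.025444 = 0.04987.
So the interval runs from 0.513 to 0.613.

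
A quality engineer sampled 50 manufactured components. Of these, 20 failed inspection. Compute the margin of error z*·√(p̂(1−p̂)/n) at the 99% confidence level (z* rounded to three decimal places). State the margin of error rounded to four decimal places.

With x = 20 successes in n = 50, p̂ = 0.40000.
Standard error of p̂: √(0.240000/50) = √0.004800000 = 0.069282.
For 99% confidence, z* = 2.576.
Margin of error = z*·SE = 2.576 × 0.069282 = 0.1785.

ME = 0.1785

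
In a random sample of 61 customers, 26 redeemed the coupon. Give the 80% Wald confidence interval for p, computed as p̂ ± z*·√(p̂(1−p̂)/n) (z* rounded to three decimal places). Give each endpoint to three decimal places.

(0.345, 0.507)

p̂ = 26/61 = 0.42623.
Standard error of p̂: √(0.244558/61) = √0.004009146 = 0.063318.
For 80% confidence, z* = 1.282.
Margin of error: 1.282 × 0.063318 = 0.08117.
So the interval runs from 0.345 to 0.507.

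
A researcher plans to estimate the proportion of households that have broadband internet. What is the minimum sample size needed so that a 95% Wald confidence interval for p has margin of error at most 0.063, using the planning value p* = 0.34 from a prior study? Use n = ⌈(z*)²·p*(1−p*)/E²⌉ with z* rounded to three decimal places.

n = 218

The 95% critical value is z* = 1.960.
p*(1−p*) = 0.2244.
Required n before rounding: 3.841600 × 0.2244 / 0.063² = 217.197.
Rounding up, n = 218.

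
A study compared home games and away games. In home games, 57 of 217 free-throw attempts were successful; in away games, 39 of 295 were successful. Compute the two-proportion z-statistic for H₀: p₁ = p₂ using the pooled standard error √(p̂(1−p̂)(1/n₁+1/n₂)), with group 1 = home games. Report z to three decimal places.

Sample proportions: p̂₁ = 57/217 = 0.26267 and p̂₂ = 39/295 = 0.13220.
Pooled p̂ = (57+39)/(217+295) = 96/512 = 0.18750.
Pooled SE = √[0.1523438·0.00799813] ≈ 0.034907.
z = (p̂₁ − p̂₂)/SE = (0.26267 − 0.13220)/0.034907 = 0.13047/0.034907 = 3.738.

z = 3.738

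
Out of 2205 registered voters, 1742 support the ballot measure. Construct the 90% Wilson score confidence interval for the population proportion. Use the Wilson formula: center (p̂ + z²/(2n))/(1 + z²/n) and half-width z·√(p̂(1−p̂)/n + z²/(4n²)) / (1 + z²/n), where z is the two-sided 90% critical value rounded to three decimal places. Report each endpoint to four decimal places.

(0.7754, 0.8039)

Here p̂ = 1742/2205 = 0.79002 and z = 1.645 (z² = 2.706025).
Denominator 1 + z²/n = 1 + 2.706025/2205 = 1.001227.
Center = (0.79002 + 0.000614)/1.001227 = 0.78967.
Radicand: p̂(1−p̂)/n + z²/(4n²) = 0.000075232 + 0.000000139 = 0.000075371.
Half-width = z·√(radicand)/denom = 1.645·0.008682/1.001227 = 0.01426.
CI: 0.78967 ± 0.01426 = (0.7754, 0.8039).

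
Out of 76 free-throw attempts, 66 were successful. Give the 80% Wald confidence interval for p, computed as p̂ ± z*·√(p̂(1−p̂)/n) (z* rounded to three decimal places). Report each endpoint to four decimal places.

p̂ = 66/76 = 0.86842.
SE = √(p̂(1−p̂)/n) = √(0.114266/76) = 0.038775.
The 80% critical value is z* = 1.282.
Margin of error: 1.282 × 0.038775 = 0.04971.
So the interval runs from 0.8187 to 0.9181.

(0.8187, 0.9181)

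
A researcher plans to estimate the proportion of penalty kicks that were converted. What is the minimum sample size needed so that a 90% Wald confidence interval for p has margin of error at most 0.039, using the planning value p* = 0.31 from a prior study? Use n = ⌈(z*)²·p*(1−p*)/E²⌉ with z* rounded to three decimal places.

For 90% confidence, z* = 1.645.
p*(1−p*) = 0.31·0.69 = 0.2139.
(z*)²·p*(1−p*)/E² = 2.706025·0.2139/0.001521 = 380.551.
Rounding up, n = 381.

n = 381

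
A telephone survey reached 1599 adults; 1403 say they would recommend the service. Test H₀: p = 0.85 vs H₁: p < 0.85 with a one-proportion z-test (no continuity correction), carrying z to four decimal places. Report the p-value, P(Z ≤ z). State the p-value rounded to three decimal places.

With x = 1403 successes in n = 1599, p̂ = 0.87742.
SE₀ = √(0.85·0.15/1599) = 0.008930.
Test statistic (full precision, shown to 4 dp): z = (1403/1599 − 0.85)/SE₀ ≈ 3.0711.
p-value = P(Z ≤ z) with z = 3.0711 → 0.999.

p-value = 0.999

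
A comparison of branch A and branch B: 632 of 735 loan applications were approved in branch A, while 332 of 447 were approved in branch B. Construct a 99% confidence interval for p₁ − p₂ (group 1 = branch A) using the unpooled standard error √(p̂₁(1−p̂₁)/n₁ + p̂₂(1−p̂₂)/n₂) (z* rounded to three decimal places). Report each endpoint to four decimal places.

(0.0545, 0.1798)

p̂₁ = 632/735 = 0.85986, p̂₂ = 332/447 = 0.74273; p̂₁ − p̂₂ = 0.11713.
SE = √(0.000163943 + 0.000427478) = √0.000591421 = 0.024319.
For 99% confidence, z* = 2.576. Margin of error = 0.06265.
CI: 0.11713 ± 0.06265 = (0.0545, 0.1798).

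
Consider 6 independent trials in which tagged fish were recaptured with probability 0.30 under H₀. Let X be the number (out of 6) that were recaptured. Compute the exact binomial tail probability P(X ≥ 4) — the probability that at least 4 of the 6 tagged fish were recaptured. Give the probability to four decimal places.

X is binomial with n = 6 and p = 0.30.
P(X ≥ 4) = C(6,4)·0.30^4·0.70^2 + C(6,5)·0.30^5·0.70^1 + C(6,6)·0.30^6·0.70^0.
= 0.059535 + 0.010206 + 0.000729 = 0.0705.

P = 0.0705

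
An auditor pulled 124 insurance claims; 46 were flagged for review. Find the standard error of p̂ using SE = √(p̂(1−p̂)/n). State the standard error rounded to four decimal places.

SE = 0.0434

The sample proportion is 46/124 = 0.37097.
p̂(1−p̂) = 0.233351.
Dividing by n and taking the root: √0.001881863 = 0.0434.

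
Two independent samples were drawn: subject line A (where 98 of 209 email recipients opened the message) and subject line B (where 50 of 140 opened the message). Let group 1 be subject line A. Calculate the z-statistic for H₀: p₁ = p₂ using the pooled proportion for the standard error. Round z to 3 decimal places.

Sample proportions: p̂₁ = 98/209 = 0.46890 and p̂₂ = 50/140 = 0.35714.
Pooling: p̂ = 148/349 = 0.42407.
SE = √[p̂(1−p̂)(1/n₁+1/n₂)] = √[0.42407·0.57593·(1/209+1/140)] ≈ 0.053973.
z = (p̂₁ − p̂₂)/SE = (0.46890 − 0.35714)/0.053973 = 0.11176/0.053973 = 2.071.

z = 2.071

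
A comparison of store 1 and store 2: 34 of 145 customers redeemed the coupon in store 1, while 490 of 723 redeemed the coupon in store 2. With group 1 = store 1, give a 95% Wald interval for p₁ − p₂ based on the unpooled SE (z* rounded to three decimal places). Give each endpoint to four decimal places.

(-0.5202, -0.3663)

p̂₁ = 0.23448, p̂₂ = 0.67773, so the observed difference is -0.44325.
SE = √(0.001237935 + 0.000302091) = √0.001540026 = 0.039243.
z* = 1.960 at the 95% level. Margin = 1.960·0.039243 = 0.07692.
So the interval runs from -0.5202 to -0.3663.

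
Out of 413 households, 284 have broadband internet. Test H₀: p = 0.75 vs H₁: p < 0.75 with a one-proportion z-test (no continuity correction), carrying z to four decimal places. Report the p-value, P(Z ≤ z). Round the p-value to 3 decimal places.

p-value = 0.002

With x = 284 successes in n = 413, p̂ = 0.68765.
Under H₀, SE = √(p₀(1−p₀)/n) = √(0.75·0.25/413) = √0.000453995 = 0.021307.
Test statistic (full precision, shown to 4 dp): z = (284/413 − 0.75)/SE₀ ≈ -2.9262.
From the standard normal, P(Z ≤ z) = 0.002.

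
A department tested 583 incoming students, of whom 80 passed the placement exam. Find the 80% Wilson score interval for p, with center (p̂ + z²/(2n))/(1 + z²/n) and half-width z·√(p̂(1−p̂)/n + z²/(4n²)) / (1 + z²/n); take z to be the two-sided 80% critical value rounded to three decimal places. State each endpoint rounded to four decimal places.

p̂ = 80/583 = 0.13722; z = 1.282, so z² = 1.643524.
1 + z²/n = 1.002819.
Adjusted center: (0.13722 + z²/(2n))/1.002819 = 0.13824.
Radicand: p̂(1−p̂)/n + z²/(4n²) = 0.000203073 + 0.000001209 = 0.000204282.
Half-width = 1.282·√0.000204282/1.002819 = 0.01827.
CI: 0.13824 ± 0.01827 = (0.1200, 0.1565).

(0.1200, 0.1565)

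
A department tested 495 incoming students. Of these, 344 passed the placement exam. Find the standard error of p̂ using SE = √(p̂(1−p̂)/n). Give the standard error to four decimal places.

SE = 0.0207

With x = 344 successes in n = 495, p̂ = 0.69495.
p̂(1−p̂) = 0.69495·0.30505 = 0.211994.
SE = √(0.211994/495) = √0.000428271 = 0.0207.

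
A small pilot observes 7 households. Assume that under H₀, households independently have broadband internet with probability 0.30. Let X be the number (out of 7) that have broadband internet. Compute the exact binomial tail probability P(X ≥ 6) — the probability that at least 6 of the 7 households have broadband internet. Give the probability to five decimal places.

X is binomial with n = 7 and p = 0.30.
P(X ≥ 6) = C(7,6)·0.30^6·0.70^1 + C(7,7)·0.30^7·0.70^0.
= 0.003572 + 0.000219 = 0.00379.

P = 0.00379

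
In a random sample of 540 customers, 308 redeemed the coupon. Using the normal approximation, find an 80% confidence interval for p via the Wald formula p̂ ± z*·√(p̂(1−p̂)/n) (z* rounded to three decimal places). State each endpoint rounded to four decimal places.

(0.5431, 0.5977)

Sample proportion p̂ = 308/540 = 0.57037.
SE(p̂) = √(0.57037·0.42963/540) = 0.021302.
The 80% critical value is z* = 1.282.
Margin = 1.282·0.021302 = 0.02731.
So the interval runs from 0.5431 to 0.5977.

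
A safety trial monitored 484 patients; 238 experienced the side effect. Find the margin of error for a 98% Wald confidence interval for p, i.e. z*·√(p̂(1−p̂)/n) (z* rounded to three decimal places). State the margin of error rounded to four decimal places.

p̂ = 238/484 = 0.49174.
SE(p̂) = √(0.49174·0.50826/484) = 0.022724.
The 98% critical value is z* = 2.326.
ME = 2.326·0.022724 = 0.0529.

ME = 0.0529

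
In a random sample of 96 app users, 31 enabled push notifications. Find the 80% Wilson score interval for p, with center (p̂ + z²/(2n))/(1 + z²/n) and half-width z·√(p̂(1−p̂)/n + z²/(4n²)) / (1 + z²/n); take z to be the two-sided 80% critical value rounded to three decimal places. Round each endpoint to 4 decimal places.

(0.2652, 0.3866)

p̂ = 31/96 = 0.32292; z = 1.282, so z² = 1.643524.
1 + z²/n = 1.017120.
Adjusted center: (0.32292 + z²/(2n))/1.017120 = 0.32590.
Radicand: p̂(1−p̂)/n + z²/(4n²) = 0.002277516 + 0.000044583 = 0.002322099.
Half-width = z·√(radicand)/denom = 1.282·0.048188/1.017120 = 0.06074.
Interval: 0.32590 ± 0.06074 → (0.2652, 0.3866).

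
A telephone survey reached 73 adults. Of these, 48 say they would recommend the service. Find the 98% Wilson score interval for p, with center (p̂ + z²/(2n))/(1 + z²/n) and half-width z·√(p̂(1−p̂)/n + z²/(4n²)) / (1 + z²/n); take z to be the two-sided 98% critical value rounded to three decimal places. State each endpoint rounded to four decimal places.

p̂ = 48/73 = 0.65753; z = 2.326, so z² = 5.410276.
1 + z²/n = 1.074113.
Adjusted center: (0.65753 + z²/(2n))/1.074113 = 0.64666.
Radicand: p̂(1−p̂)/n + z²/(4n²) = 0.003084698 + 0.000253813 = 0.003338511.
Half-width = 2.326·√0.003338511/1.074113 = 0.12512.
Interval: 0.64666 ± 0.12512 → (0.5215, 0.7718).

(0.5215, 0.7718)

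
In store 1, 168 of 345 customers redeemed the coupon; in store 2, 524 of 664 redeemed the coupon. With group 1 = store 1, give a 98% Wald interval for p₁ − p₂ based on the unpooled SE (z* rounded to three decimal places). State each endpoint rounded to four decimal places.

p̂₁ = 168/345 = 0.48696, p̂₂ = 524/664 = 0.78916; p̂₁ − p̂₂ = -0.30220.
Unpooled SE = √(p̂₁(1−p̂₁)/n₁ + p̂₂(1−p̂₂)/n₂) = √(0.000724145 + 0.000250585) = 0.031221.
The 98% critical value is z* = 2.326. Margin = 2.326·0.031221 = 0.07262.
Interval: -0.30220 ± 0.07262 → (-0.3748, -0.2296).

(-0.3748, -0.2296)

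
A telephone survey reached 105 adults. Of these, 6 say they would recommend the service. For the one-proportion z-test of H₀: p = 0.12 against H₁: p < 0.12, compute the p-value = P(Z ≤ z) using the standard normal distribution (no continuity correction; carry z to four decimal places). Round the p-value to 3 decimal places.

The sample proportion is 6/105 = 0.05714.
Under H₀, SE = √(p₀(1−p₀)/n) = √(0.12·0.88/105) = √0.001005714 = 0.031713.
z = (p̂ − p₀)/SE = (6/105 − 0.12)/0.031713 ≈ -1.9821.
p-value = P(Z ≤ z) with z = -1.9821 → 0.024.

p-value = 0.024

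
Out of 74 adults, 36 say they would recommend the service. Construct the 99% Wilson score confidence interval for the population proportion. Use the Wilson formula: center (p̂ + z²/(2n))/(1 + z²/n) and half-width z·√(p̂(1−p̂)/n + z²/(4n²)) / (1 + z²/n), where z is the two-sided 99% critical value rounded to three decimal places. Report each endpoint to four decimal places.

(0.3442, 0.6310)

p̂ = 36/74 = 0.48649; z = 2.576, so z² = 6.635776.
Denominator 1 + z²/n = 1 + 6.635776/74 = 1.089673.
Center = (0.48649 + 0.044836)/1.089673 = 0.48760.
Radicand: p̂(1−p̂)/n + z²/(4n²) = 0.003375911 + 0.000302948 = 0.003678859.
Half-width = 2.576·√0.003678859/1.089673 = 0.14339.
So the interval runs from 0.3442 to 0.6310.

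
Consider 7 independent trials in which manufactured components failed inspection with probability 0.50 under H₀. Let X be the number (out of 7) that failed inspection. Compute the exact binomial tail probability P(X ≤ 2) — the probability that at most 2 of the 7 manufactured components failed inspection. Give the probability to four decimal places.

X is binomial with n = 7 and p = 0.50.
P(X ≤ 2) = C(7,0)·0.50^0·0.50^7 + C(7,1)·0.50^1·0.50^6 + C(7,2)·0.50^2·0.50^5.
= 0.007812 + 0.054688 + 0.164062 = 0.2266.

P = 0.2266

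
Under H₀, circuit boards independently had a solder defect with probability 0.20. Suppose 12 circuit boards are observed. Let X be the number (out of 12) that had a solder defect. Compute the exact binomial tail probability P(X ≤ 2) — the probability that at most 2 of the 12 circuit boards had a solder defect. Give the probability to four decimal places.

X ~ Binomial(n=12, p=0.20).
P(X ≤ 2) = C(12,0)·0.20^0·0.80^12 + C(12,1)·0.20^1·0.80^11 + C(12,2)·0.20^2·0.80^10.
= 0.068719 + 0.206158 + 0.283468 = 0.5583.

P = 0.5583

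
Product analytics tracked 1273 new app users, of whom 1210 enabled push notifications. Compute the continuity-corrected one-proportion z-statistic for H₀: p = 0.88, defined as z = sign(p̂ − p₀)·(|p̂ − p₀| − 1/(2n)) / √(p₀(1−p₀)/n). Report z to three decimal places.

With x = 1210 successes in n = 1273, p̂ = 0.95051. p̂ − p₀ = 0.070511.
1/(2n) = 0.000393.
Corrected numerator: |0.070511| − 0.000393 = 0.070118.
Under H₀, SE = √(p₀(1−p₀)/n) = √(0.88·0.12/1273) = √0.000082954 = 0.009108.
z = +0.070118/0.009108 = 7.699.

z = 7.699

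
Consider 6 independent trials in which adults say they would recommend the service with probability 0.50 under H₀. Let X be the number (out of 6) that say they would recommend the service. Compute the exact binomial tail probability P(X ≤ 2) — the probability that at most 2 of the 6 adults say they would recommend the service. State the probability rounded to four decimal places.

X ~ Binomial(n=6, p=0.50).
P(X ≤ 2) = C(6,0)·0.50^0·0.50^6 + C(6,1)·0.50^1·0.50^5 + C(6,2)·0.50^2·0.50^4.
= 0.015625 + 0.093750 + 0.234375 = 0.3438.

P = 0.3438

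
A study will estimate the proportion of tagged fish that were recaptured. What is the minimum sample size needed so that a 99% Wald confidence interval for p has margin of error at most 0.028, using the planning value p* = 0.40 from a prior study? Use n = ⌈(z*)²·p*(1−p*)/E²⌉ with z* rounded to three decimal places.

z* = 2.576 at the 99% level.
p*(1−p*) = 0.2400.
(z*)²·p*(1−p*)/E² = 6.635776·0.2400/0.000784 = 2031.360.
Rounding up, n = 2032.

n = 2032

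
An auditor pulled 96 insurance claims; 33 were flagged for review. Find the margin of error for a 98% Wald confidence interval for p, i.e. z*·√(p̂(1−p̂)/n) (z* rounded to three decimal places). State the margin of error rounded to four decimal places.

ME = 0.1128

p̂ = 33/96 = 0.34375.
SE(p̂) = √(0.34375·0.65625/96) = 0.048475.
The 98% critical value is z* = 2.326.
So ME = 0.1128.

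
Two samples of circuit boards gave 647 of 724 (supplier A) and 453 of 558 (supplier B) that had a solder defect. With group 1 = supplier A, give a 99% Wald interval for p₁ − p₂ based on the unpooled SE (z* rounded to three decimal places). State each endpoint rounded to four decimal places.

p̂₁ = 647/724 = 0.89365, p̂₂ = 453/558 = 0.81183; p̂₁ − p̂₂ = 0.08182.
Unpooled SE = √(p̂₁(1−p̂₁)/n₁ + p̂₂(1−p̂₂)/n₂) = √(0.000131274 + 0.000273769) = 0.020126.
The 99% critical value is z* = 2.576. Margin of error = 0.05184.
So the interval runs from 0.0300 to 0.1337.

(0.0300, 0.1337)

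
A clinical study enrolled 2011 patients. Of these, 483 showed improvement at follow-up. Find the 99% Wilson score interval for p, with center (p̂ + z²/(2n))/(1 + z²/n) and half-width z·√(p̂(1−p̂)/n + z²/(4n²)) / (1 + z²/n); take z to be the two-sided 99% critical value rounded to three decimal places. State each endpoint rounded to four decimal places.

Here p̂ = 483/2011 = 0.24018 and z = 2.576 (z² = 6.635776).
1 + z²/n = 1.003300.
Adjusted center: (0.24018 + z²/(2n))/1.003300 = 0.24103.
Radicand: p̂(1−p̂)/n + z²/(4n²) = 0.000090747 + 0.000000410 = 0.000091157.
Half-width = 2.576·√0.000091157/1.003300 = 0.02451.
Interval: 0.24103 ± 0.02451 → (0.2165, 0.2655).

(0.2165, 0.2655)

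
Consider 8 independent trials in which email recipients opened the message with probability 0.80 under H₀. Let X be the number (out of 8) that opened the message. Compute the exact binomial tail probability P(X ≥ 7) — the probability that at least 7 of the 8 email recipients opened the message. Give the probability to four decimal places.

P = 0.5033

X ~ Binomial(n=8, p=0.80).
P(X ≥ 7) = C(8,7)·0.80^7·0.20^1 + C(8,8)·0.80^8·0.20^0.
= 0.335544 + 0.167772 = 0.5033.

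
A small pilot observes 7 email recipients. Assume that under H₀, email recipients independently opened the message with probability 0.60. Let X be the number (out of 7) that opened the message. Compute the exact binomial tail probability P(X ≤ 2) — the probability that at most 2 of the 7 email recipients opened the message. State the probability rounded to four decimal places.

X ~ Binomial(n=7, p=0.60).
P(X ≤ 2) = C(7,0)·0.60^0·0.40^7 + C(7,1)·0.60^1·0.40^6 + C(7,2)·0.60^2·0.40^5.
= 0.001638 + 0.017203 + 0.077414 = 0.0963.

P = 0.0963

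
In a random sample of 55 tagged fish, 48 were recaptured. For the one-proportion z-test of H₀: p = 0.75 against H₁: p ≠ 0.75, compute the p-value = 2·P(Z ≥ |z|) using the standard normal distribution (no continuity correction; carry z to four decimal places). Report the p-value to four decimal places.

p-value = 0.0356

p̂ = 48/55 = 0.87273.
Null standard error: √(0.75·0.25/55) = √0.003409091 = 0.058387.
Test statistic (full precision, shown to 4 dp): z = (48/55 − 0.75)/SE₀ ≈ 2.1019.
From the standard normal, 2·P(Z ≥ |z|) = 0.0356.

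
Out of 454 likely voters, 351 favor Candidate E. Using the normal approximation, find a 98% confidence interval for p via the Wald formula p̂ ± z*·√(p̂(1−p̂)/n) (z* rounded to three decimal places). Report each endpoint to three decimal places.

The sample proportion is 351/454 = 0.77313.
Standard error of p̂: √(0.175401/454) = √0.000386346 = 0.019656.
The 98% critical value is z* = 2.326.
Margin = 2.326·0.019656 = 0.04572.
So the interval runs from 0.727 to 0.819.

(0.727, 0.819)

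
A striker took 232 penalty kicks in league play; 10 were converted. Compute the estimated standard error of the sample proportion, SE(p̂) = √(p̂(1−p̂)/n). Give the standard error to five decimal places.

SE = 0.01333

Sample proportion p̂ = 10/232 = 0.04310.
p̂(1−p̂) = 0.04310·0.95690 = 0.041242.
SE = √(0.041242/232) = √0.000177767 = 0.01333.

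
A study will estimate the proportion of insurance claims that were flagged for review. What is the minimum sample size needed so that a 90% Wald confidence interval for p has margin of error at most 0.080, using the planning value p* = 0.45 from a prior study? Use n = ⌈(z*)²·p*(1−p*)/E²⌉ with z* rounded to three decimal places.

n = 105

z* = 1.645 at the 90% level.
p*(1−p*) = 0.45·0.55 = 0.2475.
(z*)²·p*(1−p*)/E² = 2.706025·0.2475/0.006400 = 104.647.
Rounding up, n = 105.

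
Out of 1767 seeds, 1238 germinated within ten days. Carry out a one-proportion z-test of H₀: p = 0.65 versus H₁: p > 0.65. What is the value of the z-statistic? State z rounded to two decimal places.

z = 4.46

The sample proportion is 1238/1767 = 0.70062.
Under H₀, SE = √(p₀(1−p₀)/n) = √(0.65·0.35/1767) = √0.000128749 = 0.011347.
Test statistic: z = 0.05062/0.011347 = 4.46.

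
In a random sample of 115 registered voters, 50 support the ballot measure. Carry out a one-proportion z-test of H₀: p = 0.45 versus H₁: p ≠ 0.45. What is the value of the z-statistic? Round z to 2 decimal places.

z = -0.33

The sample proportion is 50/115 = 0.43478.
Null standard error: √(0.45·0.55/115) = √0.002152174 = 0.046392.
Test statistic: z = -0.01522/0.046392 = -0.33.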